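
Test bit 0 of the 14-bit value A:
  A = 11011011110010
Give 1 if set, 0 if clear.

Bit 0 is the 1st from the right.
  11011011110010
               ^
That bit is 0.

Answer: 0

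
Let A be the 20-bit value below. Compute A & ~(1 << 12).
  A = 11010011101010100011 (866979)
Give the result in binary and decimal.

Mask = ~(1 << 12) = 11111110111111111111
Bit 12 of A is 1, so AND-ing with the mask clears it to 0.
  11010011101010100011
& 11111110111111111111
----------------------
  11010010101010100011

Answer: 11010010101010100011 (862883)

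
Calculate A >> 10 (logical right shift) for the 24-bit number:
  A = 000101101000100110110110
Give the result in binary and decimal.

Logical shift right by 10: drop the bottom 10 bit(s), prepend 10 zero(s) on the left.
  000101101000100110110110  ->  keep [00010110100010], discard [0110110110], prepend 0000000000
= 000000000000010110100010

Answer: 000000000000010110100010 (1442)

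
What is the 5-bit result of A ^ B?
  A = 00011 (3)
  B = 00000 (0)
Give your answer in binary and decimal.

Apply ^ to each column (1 where bits differ):
  00011
^ 00000
-------
  00011

Answer: 00011 (3)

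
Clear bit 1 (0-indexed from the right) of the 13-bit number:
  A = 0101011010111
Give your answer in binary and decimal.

Mask = ~(1 << 1) = 1111111111101
Bit 1 of A is 1, so AND-ing with the mask clears it to 0.
  0101011010111
& 1111111111101
---------------
  0101011010101

Answer: 0101011010101 (2773)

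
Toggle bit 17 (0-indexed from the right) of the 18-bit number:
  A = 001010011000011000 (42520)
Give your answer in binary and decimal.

Mask = 1 << 17 = 100000000000000000
Bit 17 of A is 0; XOR with the mask flips it to 1.
  001010011000011000
^ 100000000000000000
--------------------
  101010011000011000

Answer: 101010011000011000 (173592)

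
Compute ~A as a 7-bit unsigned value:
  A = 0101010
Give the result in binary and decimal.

Flip each bit (0->1, 1->0):
  0101010
  1010101

Answer: 1010101 (85)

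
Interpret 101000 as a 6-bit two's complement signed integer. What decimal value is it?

MSB is 1, so the value is negative. Find the magnitude:
1. Invert bits:  010111
2. Add 1:        011000  = 24
3. Apply sign:   -24

Answer: -24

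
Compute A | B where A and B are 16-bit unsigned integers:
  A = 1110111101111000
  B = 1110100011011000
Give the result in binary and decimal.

Apply | to each column (1 where either bit is 1):
  1110111101111000
| 1110100011011000
------------------
  1110111111111000

Answer: 1110111111111000 (61432)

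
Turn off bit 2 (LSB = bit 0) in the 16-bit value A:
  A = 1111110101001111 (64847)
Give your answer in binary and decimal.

Mask = ~(1 << 2) = 1111111111111011
Bit 2 of A is 1, so AND-ing with the mask clears it to 0.
  1111110101001111
& 1111111111111011
------------------
  1111110101001011

Answer: 1111110101001011 (64843)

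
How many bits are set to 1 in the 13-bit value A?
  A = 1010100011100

1010100011100
1-bits at positions (from bit 0 = LSB): 2, 3, 4, 8, 10, 12
Count = 6

Answer: 6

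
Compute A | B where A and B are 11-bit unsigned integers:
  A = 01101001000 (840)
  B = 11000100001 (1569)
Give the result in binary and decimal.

Apply | to each column (1 where either bit is 1):
  01101001000
| 11000100001
-------------
  11101101001

Answer: 11101101001 (1897)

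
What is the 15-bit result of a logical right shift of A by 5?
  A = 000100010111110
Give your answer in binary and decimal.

Logical shift right by 5: drop the bottom 5 bit(s), prepend 5 zero(s) on the left.
  000100010111110  ->  keep [0001000101], discard [11110], prepend 00000
= 000000001000101

Answer: 000000001000101 (69)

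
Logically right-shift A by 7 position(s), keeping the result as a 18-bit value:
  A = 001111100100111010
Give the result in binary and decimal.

Logical shift right by 7: drop the bottom 7 bit(s), prepend 7 zero(s) on the left.
  001111100100111010  ->  keep [00111110010], discard [0111010], prepend 0000000
= 000000000111110010

Answer: 000000000111110010 (498)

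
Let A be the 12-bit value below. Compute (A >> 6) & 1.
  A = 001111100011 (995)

Bit 6 is the 7th from the right.
  001111100011
       ^
That bit is 1.

Answer: 1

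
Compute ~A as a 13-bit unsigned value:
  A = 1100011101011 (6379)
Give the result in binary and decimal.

Flip each bit (0->1, 1->0):
  1100011101011
  0011100010100

Answer: 0011100010100 (1812)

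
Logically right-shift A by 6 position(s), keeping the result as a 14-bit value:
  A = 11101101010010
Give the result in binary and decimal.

Logical shift right by 6: drop the bottom 6 bit(s), prepend 6 zero(s) on the left.
  11101101010010  ->  keep [11101101], discard [010010], prepend 000000
= 00000011101101

Answer: 00000011101101 (237)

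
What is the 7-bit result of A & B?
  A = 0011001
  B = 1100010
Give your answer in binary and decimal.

Apply & to each column (1 only where both bits are 1):
  0011001
& 1100010
---------
  0000000

Answer: 0000000 (0)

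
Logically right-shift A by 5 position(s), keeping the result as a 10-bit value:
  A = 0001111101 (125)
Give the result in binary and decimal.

Logical shift right by 5: drop the bottom 5 bit(s), prepend 5 zero(s) on the left.
  0001111101  ->  keep [00011], discard [11101], prepend 00000
= 0000000011

Answer: 0000000011 (3)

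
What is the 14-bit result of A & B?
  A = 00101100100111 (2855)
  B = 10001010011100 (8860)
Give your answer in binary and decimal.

Apply & to each column (1 only where both bits are 1):
  00101100100111
& 10001010011100
----------------
  00001000000100

Answer: 00001000000100 (516)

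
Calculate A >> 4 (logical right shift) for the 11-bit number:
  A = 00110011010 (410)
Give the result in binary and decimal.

Logical shift right by 4: drop the bottom 4 bit(s), prepend 4 zero(s) on the left.
  00110011010  ->  keep [0011001], discard [1010], prepend 0000
= 00000011001

Answer: 00000011001 (25)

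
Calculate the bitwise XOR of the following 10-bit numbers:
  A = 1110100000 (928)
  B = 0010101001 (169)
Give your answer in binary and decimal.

Apply ^ to each column (1 where bits differ):
  1110100000
^ 0010101001
------------
  1100001001

Answer: 1100001001 (777)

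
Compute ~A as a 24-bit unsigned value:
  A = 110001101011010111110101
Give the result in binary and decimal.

Flip each bit (0->1, 1->0):
  110001101011010111110101
  001110010100101000001010

Answer: 001110010100101000001010 (3754506)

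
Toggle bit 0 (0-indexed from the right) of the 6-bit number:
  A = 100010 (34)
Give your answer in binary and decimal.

Mask = 1 << 0 = 000001
Bit 0 of A is 0; XOR with the mask flips it to 1.
  100010
^ 000001
--------
  100011

Answer: 100011 (35)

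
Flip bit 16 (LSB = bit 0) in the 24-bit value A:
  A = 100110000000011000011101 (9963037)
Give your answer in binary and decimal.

Mask = 1 << 16 = 000000010000000000000000
Bit 16 of A is 0; XOR with the mask flips it to 1.
  100110000000011000011101
^ 000000010000000000000000
--------------------------
  100110010000011000011101

Answer: 100110010000011000011101 (10028573)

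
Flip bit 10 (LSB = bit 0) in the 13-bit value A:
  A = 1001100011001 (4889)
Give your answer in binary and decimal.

Mask = 1 << 10 = 0010000000000
Bit 10 of A is 0; XOR with the mask flips it to 1.
  1001100011001
^ 0010000000000
---------------
  1011100011001

Answer: 1011100011001 (5913)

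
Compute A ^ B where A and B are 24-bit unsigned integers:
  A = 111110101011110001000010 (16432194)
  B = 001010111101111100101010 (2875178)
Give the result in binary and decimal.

Apply ^ to each column (1 where bits differ):
  111110101011110001000010
^ 001010111101111100101010
--------------------------
  110100010110001101101000

Answer: 110100010110001101101000 (13722472)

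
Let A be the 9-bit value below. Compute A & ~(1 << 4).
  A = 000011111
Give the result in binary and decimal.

Mask = ~(1 << 4) = 111101111
Bit 4 of A is 1, so AND-ing with the mask clears it to 0.
  000011111
& 111101111
-----------
  000001111

Answer: 000001111 (15)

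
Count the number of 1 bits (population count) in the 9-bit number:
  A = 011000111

011000111
1-bits at positions (from bit 0 = LSB): 0, 1, 2, 6, 7
Count = 5

Answer: 5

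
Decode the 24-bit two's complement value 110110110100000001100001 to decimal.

MSB is 1, so the value is negative. Find the magnitude:
1. Invert bits:  001001001011111110011110
2. Add 1:        001001001011111110011111  = 2408351
3. Apply sign:   -2408351

Answer: -2408351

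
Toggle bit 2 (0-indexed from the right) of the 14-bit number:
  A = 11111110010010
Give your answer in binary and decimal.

Mask = 1 << 2 = 00000000000100
Bit 2 of A is 0; XOR with the mask flips it to 1.
  11111110010010
^ 00000000000100
----------------
  11111110010110

Answer: 11111110010110 (16278)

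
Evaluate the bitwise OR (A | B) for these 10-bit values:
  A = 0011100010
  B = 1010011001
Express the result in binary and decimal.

Apply | to each column (1 where either bit is 1):
  0011100010
| 1010011001
------------
  1011111011

Answer: 1011111011 (763)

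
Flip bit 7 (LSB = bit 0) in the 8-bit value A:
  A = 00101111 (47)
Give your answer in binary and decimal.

Mask = 1 << 7 = 10000000
Bit 7 of A is 0; XOR with the mask flips it to 1.
  00101111
^ 10000000
----------
  10101111

Answer: 10101111 (175)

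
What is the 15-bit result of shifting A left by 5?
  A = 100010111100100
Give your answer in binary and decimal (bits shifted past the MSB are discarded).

Shift left by 5: drop the top 5 bit(s), append 5 zero(s) on the right.
  100010111100100  ->  discard [10001], keep [0111100100], append 00000
= 011110010000000

Answer: 011110010000000 (15488)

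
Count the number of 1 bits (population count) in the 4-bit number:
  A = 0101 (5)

0101
1-bits at positions (from bit 0 = LSB): 0, 2
Count = 2

Answer: 2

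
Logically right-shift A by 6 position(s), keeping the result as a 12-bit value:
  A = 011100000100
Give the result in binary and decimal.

Logical shift right by 6: drop the bottom 6 bit(s), prepend 6 zero(s) on the left.
  011100000100  ->  keep [011100], discard [000100], prepend 000000
= 000000011100

Answer: 000000011100 (28)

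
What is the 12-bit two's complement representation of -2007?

1. Binary of +2007:  011111010111
2. Invert bits:     100000101000
3. Add 1:           100000101001

Answer: 100000101001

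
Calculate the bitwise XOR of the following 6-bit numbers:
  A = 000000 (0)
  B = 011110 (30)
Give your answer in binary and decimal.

Apply ^ to each column (1 where bits differ):
  000000
^ 011110
--------
  011110

Answer: 011110 (30)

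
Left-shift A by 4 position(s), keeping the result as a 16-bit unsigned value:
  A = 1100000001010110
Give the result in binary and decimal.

Shift left by 4: drop the top 4 bit(s), append 4 zero(s) on the right.
  1100000001010110  ->  discard [1100], keep [000001010110], append 0000
= 0000010101100000

Answer: 0000010101100000 (1376)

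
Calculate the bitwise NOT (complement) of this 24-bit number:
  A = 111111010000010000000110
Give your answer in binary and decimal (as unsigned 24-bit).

Flip each bit (0->1, 1->0):
  111111010000010000000110
  000000101111101111111001

Answer: 000000101111101111111001 (195577)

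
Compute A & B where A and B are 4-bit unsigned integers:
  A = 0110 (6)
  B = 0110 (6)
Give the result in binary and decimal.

Apply & to each column (1 only where both bits are 1):
  0110
& 0110
------
  0110

Answer: 0110 (6)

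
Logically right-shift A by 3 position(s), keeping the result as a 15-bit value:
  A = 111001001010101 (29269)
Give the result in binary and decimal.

Logical shift right by 3: drop the bottom 3 bit(s), prepend 3 zero(s) on the left.
  111001001010101  ->  keep [111001001010], discard [101], prepend 000
= 000111001001010

Answer: 000111001001010 (3658)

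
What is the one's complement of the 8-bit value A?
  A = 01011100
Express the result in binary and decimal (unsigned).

Flip each bit (0->1, 1->0):
  01011100
  10100011

Answer: 10100011 (163)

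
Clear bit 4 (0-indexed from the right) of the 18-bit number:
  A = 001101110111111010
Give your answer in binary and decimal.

Mask = ~(1 << 4) = 111111111111101111
Bit 4 of A is 1, so AND-ing with the mask clears it to 0.
  001101110111111010
& 111111111111101111
--------------------
  001101110111101010

Answer: 001101110111101010 (56810)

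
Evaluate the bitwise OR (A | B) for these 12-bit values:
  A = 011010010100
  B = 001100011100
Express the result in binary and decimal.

Apply | to each column (1 where either bit is 1):
  011010010100
| 001100011100
--------------
  011110011100

Answer: 011110011100 (1948)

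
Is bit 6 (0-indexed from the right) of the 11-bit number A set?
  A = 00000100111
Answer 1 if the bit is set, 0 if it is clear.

Bit 6 is the 7th from the right.
  00000100111
      ^
That bit is 0.

Answer: 0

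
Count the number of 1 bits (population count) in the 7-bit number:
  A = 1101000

1101000
1-bits at positions (from bit 0 = LSB): 3, 5, 6
Count = 3

Answer: 3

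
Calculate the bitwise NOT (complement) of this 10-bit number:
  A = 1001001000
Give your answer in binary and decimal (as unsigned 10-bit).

Flip each bit (0->1, 1->0):
  1001001000
  0110110111

Answer: 0110110111 (439)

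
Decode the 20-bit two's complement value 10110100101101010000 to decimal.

MSB is 1, so the value is negative. Find the magnitude:
1. Invert bits:  01001011010010101111
2. Add 1:        01001011010010110000  = 308400
3. Apply sign:   -308400

Answer: -308400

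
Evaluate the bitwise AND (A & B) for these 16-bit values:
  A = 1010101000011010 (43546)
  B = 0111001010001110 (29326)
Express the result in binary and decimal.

Apply & to each column (1 only where both bits are 1):
  1010101000011010
& 0111001010001110
------------------
  0010001000001010

Answer: 0010001000001010 (8714)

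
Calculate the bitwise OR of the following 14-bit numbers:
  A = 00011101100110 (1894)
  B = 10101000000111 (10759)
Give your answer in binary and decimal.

Apply | to each column (1 where either bit is 1):
  00011101100110
| 10101000000111
----------------
  10111101100111

Answer: 10111101100111 (12135)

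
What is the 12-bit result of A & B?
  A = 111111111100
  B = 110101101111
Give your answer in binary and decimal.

Apply & to each column (1 only where both bits are 1):
  111111111100
& 110101101111
--------------
  110101101100

Answer: 110101101100 (3436)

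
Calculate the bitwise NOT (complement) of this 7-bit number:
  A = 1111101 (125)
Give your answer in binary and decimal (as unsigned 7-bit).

Flip each bit (0->1, 1->0):
  1111101
  0000010

Answer: 0000010 (2)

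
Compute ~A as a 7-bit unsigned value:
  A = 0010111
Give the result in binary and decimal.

Flip each bit (0->1, 1->0):
  0010111
  1101000

Answer: 1101000 (104)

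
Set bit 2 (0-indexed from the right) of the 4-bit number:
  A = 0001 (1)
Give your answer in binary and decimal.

Mask = 1 << 2 = 0100
Bit 2 of A is 0, so OR-ing with the mask flips it to 1.
  0001
| 0100
------
  0101

Answer: 0101 (5)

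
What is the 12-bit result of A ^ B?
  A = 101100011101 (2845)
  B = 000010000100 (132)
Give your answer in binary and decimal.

Apply ^ to each column (1 where bits differ):
  101100011101
^ 000010000100
--------------
  101110011001

Answer: 101110011001 (2969)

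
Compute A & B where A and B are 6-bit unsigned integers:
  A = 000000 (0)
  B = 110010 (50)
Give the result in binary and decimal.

Apply & to each column (1 only where both bits are 1):
  000000
& 110010
--------
  000000

Answer: 000000 (0)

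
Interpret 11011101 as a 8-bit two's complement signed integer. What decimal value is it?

MSB is 1, so the value is negative. Find the magnitude:
1. Invert bits:  00100010
2. Add 1:        00100011  = 35
3. Apply sign:   -35

Answer: -35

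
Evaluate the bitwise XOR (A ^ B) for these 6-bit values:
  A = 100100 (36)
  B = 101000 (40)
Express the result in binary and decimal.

Apply ^ to each column (1 where bits differ):
  100100
^ 101000
--------
  001100

Answer: 001100 (12)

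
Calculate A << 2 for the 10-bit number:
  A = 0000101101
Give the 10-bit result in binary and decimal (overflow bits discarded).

Shift left by 2: drop the top 2 bit(s), append 2 zero(s) on the right.
  0000101101  ->  discard [00], keep [00101101], append 00
= 0010110100

Answer: 0010110100 (180)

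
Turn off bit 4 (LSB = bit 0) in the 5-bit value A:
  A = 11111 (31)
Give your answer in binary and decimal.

Mask = ~(1 << 4) = 01111
Bit 4 of A is 1, so AND-ing with the mask clears it to 0.
  11111
& 01111
-------
  01111

Answer: 01111 (15)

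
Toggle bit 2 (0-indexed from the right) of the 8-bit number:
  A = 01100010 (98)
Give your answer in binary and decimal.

Mask = 1 << 2 = 00000100
Bit 2 of A is 0; XOR with the mask flips it to 1.
  01100010
^ 00000100
----------
  01100110

Answer: 01100110 (102)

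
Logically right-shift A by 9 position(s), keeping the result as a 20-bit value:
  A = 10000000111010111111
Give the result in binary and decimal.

Logical shift right by 9: drop the bottom 9 bit(s), prepend 9 zero(s) on the left.
  10000000111010111111  ->  keep [10000000111], discard [010111111], prepend 000000000
= 00000000010000000111

Answer: 00000000010000000111 (1031)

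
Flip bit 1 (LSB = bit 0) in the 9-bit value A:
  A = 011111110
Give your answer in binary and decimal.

Mask = 1 << 1 = 000000010
Bit 1 of A is 1; XOR with the mask flips it to 0.
  011111110
^ 000000010
-----------
  011111100

Answer: 011111100 (252)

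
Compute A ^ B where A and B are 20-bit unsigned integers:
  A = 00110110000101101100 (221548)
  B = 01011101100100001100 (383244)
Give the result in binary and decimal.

Apply ^ to each column (1 where bits differ):
  00110110000101101100
^ 01011101100100001100
----------------------
  01101011100001100000

Answer: 01101011100001100000 (440416)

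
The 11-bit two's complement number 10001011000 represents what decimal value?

MSB is 1, so the value is negative. Find the magnitude:
1. Invert bits:  01110100111
2. Add 1:        01110101000  = 936
3. Apply sign:   -936

Answer: -936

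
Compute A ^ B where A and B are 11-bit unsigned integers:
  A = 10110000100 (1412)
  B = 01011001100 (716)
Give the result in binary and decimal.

Apply ^ to each column (1 where bits differ):
  10110000100
^ 01011001100
-------------
  11101001000

Answer: 11101001000 (1864)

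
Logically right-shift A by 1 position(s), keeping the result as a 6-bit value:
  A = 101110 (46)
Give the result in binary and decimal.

Logical shift right by 1: drop the bottom 1 bit(s), prepend 1 zero(s) on the left.
  101110  ->  keep [10111], discard [0], prepend 0
= 010111

Answer: 010111 (23)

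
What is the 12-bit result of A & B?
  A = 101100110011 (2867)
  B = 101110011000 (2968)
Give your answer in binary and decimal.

Apply & to each column (1 only where both bits are 1):
  101100110011
& 101110011000
--------------
  101100010000

Answer: 101100010000 (2832)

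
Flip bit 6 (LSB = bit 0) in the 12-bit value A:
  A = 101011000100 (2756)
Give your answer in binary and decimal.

Mask = 1 << 6 = 000001000000
Bit 6 of A is 1; XOR with the mask flips it to 0.
  101011000100
^ 000001000000
--------------
  101010000100

Answer: 101010000100 (2692)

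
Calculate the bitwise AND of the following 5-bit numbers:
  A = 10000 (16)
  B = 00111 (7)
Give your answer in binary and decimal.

Apply & to each column (1 only where both bits are 1):
  10000
& 00111
-------
  00000

Answer: 00000 (0)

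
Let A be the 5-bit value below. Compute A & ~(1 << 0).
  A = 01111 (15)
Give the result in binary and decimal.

Mask = ~(1 << 0) = 11110
Bit 0 of A is 1, so AND-ing with the mask clears it to 0.
  01111
& 11110
-------
  01110

Answer: 01110 (14)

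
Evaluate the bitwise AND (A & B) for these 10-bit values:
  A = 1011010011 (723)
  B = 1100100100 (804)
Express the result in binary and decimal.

Apply & to each column (1 only where both bits are 1):
  1011010011
& 1100100100
------------
  1000000000

Answer: 1000000000 (512)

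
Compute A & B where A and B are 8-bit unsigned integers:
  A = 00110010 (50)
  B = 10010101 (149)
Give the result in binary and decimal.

Apply & to each column (1 only where both bits are 1):
  00110010
& 10010101
----------
  00010000

Answer: 00010000 (16)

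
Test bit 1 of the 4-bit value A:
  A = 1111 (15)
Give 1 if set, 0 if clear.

Bit 1 is the 2nd from the right.
  1111
    ^
That bit is 1.

Answer: 1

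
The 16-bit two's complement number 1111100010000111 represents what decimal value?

MSB is 1, so the value is negative. Find the magnitude:
1. Invert bits:  0000011101111000
2. Add 1:        0000011101111001  = 1913
3. Apply sign:   -1913

Answer: -1913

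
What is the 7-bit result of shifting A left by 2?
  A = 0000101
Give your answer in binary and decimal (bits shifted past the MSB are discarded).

Shift left by 2: drop the top 2 bit(s), append 2 zero(s) on the right.
  0000101  ->  discard [00], keep [00101], append 00
= 0010100

Answer: 0010100 (20)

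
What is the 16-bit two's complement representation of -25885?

1. Binary of +25885:  0110010100011101
2. Invert bits:     1001101011100010
3. Add 1:           1001101011100011

Answer: 1001101011100011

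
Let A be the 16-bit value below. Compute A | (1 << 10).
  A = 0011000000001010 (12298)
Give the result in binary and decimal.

Mask = 1 << 10 = 0000010000000000
Bit 10 of A is 0, so OR-ing with the mask flips it to 1.
  0011000000001010
| 0000010000000000
------------------
  0011010000001010

Answer: 0011010000001010 (13322)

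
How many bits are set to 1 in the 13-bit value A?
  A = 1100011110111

1100011110111
1-bits at positions (from bit 0 = LSB): 0, 1, 2, 4, 5, 6, 7, 11, 12
Count = 9

Answer: 9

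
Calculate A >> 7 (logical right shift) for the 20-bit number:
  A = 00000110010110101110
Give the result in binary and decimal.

Logical shift right by 7: drop the bottom 7 bit(s), prepend 7 zero(s) on the left.
  00000110010110101110  ->  keep [0000011001011], discard [0101110], prepend 0000000
= 00000000000011001011

Answer: 00000000000011001011 (203)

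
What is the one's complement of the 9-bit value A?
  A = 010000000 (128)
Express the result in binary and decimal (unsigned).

Flip each bit (0->1, 1->0):
  010000000
  101111111

Answer: 101111111 (383)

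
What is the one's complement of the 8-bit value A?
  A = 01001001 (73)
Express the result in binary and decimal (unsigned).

Flip each bit (0->1, 1->0):
  01001001
  10110110

Answer: 10110110 (182)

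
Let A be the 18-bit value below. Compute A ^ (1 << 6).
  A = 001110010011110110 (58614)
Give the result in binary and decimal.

Mask = 1 << 6 = 000000000001000000
Bit 6 of A is 1; XOR with the mask flips it to 0.
  001110010011110110
^ 000000000001000000
--------------------
  001110010010110110

Answer: 001110010010110110 (58550)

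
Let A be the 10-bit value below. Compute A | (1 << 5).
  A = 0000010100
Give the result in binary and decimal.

Mask = 1 << 5 = 0000100000
Bit 5 of A is 0, so OR-ing with the mask flips it to 1.
  0000010100
| 0000100000
------------
  0000110100

Answer: 0000110100 (52)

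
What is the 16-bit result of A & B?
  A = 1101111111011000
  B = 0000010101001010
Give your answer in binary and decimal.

Apply & to each column (1 only where both bits are 1):
  1101111111011000
& 0000010101001010
------------------
  0000010101001000

Answer: 0000010101001000 (1352)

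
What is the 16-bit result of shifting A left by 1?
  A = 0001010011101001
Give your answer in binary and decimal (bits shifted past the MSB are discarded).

Shift left by 1: drop the top 1 bit(s), append 1 zero(s) on the right.
  0001010011101001  ->  discard [0], keep [001010011101001], append 0
= 0010100111010010

Answer: 0010100111010010 (10706)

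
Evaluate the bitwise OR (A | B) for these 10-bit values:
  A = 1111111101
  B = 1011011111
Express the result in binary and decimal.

Apply | to each column (1 where either bit is 1):
  1111111101
| 1011011111
------------
  1111111111

Answer: 1111111111 (1023)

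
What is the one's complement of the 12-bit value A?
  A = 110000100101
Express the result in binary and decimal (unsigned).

Flip each bit (0->1, 1->0):
  110000100101
  001111011010

Answer: 001111011010 (986)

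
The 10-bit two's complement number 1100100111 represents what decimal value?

MSB is 1, so the value is negative. Find the magnitude:
1. Invert bits:  0011011000
2. Add 1:        0011011001  = 217
3. Apply sign:   -217

Answer: -217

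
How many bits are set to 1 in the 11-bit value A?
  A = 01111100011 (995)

01111100011
1-bits at positions (from bit 0 = LSB): 0, 1, 5, 6, 7, 8, 9
Count = 7

Answer: 7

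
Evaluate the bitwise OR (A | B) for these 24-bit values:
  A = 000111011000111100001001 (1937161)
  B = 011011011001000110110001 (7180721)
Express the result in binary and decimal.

Apply | to each column (1 where either bit is 1):
  000111011000111100001001
| 011011011001000110110001
--------------------------
  011111011001111110111001

Answer: 011111011001111110111001 (8232889)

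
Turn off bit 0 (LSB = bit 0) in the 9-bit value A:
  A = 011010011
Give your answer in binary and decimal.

Mask = ~(1 << 0) = 111111110
Bit 0 of A is 1, so AND-ing with the mask clears it to 0.
  011010011
& 111111110
-----------
  011010010

Answer: 011010010 (210)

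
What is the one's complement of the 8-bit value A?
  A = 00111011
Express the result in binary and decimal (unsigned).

Flip each bit (0->1, 1->0):
  00111011
  11000100

Answer: 11000100 (196)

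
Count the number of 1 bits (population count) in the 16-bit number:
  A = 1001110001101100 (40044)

1001110001101100
1-bits at positions (from bit 0 = LSB): 2, 3, 5, 6, 10, 11, 12, 15
Count = 8

Answer: 8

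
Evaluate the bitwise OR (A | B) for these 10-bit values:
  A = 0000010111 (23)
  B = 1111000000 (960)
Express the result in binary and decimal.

Apply | to each column (1 where either bit is 1):
  0000010111
| 1111000000
------------
  1111010111

Answer: 1111010111 (983)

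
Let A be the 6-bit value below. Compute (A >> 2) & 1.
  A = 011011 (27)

Bit 2 is the 3rd from the right.
  011011
     ^
That bit is 0.

Answer: 0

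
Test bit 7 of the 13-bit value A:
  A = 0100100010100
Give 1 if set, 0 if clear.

Bit 7 is the 8th from the right.
  0100100010100
       ^
That bit is 0.

Answer: 0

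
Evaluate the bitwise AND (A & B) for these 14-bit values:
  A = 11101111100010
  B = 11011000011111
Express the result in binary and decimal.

Apply & to each column (1 only where both bits are 1):
  11101111100010
& 11011000011111
----------------
  11001000000010

Answer: 11001000000010 (12802)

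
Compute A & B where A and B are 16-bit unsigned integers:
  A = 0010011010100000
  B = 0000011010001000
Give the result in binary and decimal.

Apply & to each column (1 only where both bits are 1):
  0010011010100000
& 0000011010001000
------------------
  0000011010000000

Answer: 0000011010000000 (1664)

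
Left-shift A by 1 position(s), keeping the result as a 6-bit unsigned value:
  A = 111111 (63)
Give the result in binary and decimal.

Shift left by 1: drop the top 1 bit(s), append 1 zero(s) on the right.
  111111  ->  discard [1], keep [11111], append 0
= 111110

Answer: 111110 (62)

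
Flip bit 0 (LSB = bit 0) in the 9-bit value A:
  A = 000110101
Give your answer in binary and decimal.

Mask = 1 << 0 = 000000001
Bit 0 of A is 1; XOR with the mask flips it to 0.
  000110101
^ 000000001
-----------
  000110100

Answer: 000110100 (52)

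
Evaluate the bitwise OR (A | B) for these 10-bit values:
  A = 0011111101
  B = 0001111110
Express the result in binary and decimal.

Apply | to each column (1 where either bit is 1):
  0011111101
| 0001111110
------------
  0011111111

Answer: 0011111111 (255)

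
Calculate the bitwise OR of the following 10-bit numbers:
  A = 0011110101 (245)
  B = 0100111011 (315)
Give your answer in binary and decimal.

Apply | to each column (1 where either bit is 1):
  0011110101
| 0100111011
------------
  0111111111

Answer: 0111111111 (511)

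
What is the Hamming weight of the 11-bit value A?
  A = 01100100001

01100100001
1-bits at positions (from bit 0 = LSB): 0, 5, 8, 9
Count = 4

Answer: 4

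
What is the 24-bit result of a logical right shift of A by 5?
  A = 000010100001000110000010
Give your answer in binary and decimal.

Logical shift right by 5: drop the bottom 5 bit(s), prepend 5 zero(s) on the left.
  000010100001000110000010  ->  keep [0000101000010001100], discard [00010], prepend 00000
= 000000000101000010001100

Answer: 000000000101000010001100 (20620)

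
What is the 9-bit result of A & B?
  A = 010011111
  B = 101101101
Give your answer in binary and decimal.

Apply & to each column (1 only where both bits are 1):
  010011111
& 101101101
-----------
  000001101

Answer: 000001101 (13)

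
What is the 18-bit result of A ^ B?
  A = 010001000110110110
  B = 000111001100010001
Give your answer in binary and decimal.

Apply ^ to each column (1 where bits differ):
  010001000110110110
^ 000111001100010001
--------------------
  010110001010100111

Answer: 010110001010100111 (90791)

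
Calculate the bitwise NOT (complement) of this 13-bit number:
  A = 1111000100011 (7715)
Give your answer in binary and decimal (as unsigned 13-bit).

Flip each bit (0->1, 1->0):
  1111000100011
  0000111011100

Answer: 0000111011100 (476)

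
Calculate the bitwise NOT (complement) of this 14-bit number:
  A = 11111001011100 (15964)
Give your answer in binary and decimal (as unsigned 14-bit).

Flip each bit (0->1, 1->0):
  11111001011100
  00000110100011

Answer: 00000110100011 (419)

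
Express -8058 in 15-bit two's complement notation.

1. Binary of +8058:  001111101111010
2. Invert bits:     110000010000101
3. Add 1:           110000010000110

Answer: 110000010000110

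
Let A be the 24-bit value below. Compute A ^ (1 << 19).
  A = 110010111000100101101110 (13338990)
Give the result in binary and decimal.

Mask = 1 << 19 = 000010000000000000000000
Bit 19 of A is 1; XOR with the mask flips it to 0.
  110010111000100101101110
^ 000010000000000000000000
--------------------------
  110000111000100101101110

Answer: 110000111000100101101110 (12814702)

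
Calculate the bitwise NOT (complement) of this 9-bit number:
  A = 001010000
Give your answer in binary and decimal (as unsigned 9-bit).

Flip each bit (0->1, 1->0):
  001010000
  110101111

Answer: 110101111 (431)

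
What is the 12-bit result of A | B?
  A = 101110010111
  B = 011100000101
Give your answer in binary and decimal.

Apply | to each column (1 where either bit is 1):
  101110010111
| 011100000101
--------------
  111110010111

Answer: 111110010111 (3991)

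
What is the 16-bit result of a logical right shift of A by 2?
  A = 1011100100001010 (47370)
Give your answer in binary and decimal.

Logical shift right by 2: drop the bottom 2 bit(s), prepend 2 zero(s) on the left.
  1011100100001010  ->  keep [10111001000010], discard [10], prepend 00
= 0010111001000010

Answer: 0010111001000010 (11842)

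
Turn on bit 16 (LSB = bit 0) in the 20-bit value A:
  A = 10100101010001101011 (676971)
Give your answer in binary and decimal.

Mask = 1 << 16 = 00010000000000000000
Bit 16 of A is 0, so OR-ing with the mask flips it to 1.
  10100101010001101011
| 00010000000000000000
----------------------
  10110101010001101011

Answer: 10110101010001101011 (742507)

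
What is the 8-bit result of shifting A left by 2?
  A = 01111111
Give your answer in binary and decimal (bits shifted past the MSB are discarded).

Shift left by 2: drop the top 2 bit(s), append 2 zero(s) on the right.
  01111111  ->  discard [01], keep [111111], append 00
= 11111100

Answer: 11111100 (252)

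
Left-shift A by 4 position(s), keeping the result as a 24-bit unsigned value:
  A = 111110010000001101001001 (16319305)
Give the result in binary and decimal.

Shift left by 4: drop the top 4 bit(s), append 4 zero(s) on the right.
  111110010000001101001001  ->  discard [1111], keep [10010000001101001001], append 0000
= 100100000011010010010000

Answer: 100100000011010010010000 (9450640)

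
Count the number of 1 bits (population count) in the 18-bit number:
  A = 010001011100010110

010001011100010110
1-bits at positions (from bit 0 = LSB): 1, 2, 4, 8, 9, 10, 12, 16
Count = 8

Answer: 8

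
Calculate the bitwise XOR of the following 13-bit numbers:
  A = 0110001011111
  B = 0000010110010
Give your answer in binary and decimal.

Apply ^ to each column (1 where bits differ):
  0110001011111
^ 0000010110010
---------------
  0110011101101

Answer: 0110011101101 (3309)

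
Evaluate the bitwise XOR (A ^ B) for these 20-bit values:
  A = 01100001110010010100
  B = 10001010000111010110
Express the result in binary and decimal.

Apply ^ to each column (1 where bits differ):
  01100001110010010100
^ 10001010000111010110
----------------------
  11101011110101000010

Answer: 11101011110101000010 (965954)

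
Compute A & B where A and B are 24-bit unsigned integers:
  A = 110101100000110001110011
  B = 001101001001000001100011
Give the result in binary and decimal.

Apply & to each column (1 only where both bits are 1):
  110101100000110001110011
& 001101001001000001100011
--------------------------
  000101000000000001100011

Answer: 000101000000000001100011 (1310819)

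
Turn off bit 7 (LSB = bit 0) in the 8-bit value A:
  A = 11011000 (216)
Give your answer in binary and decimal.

Mask = ~(1 << 7) = 01111111
Bit 7 of A is 1, so AND-ing with the mask clears it to 0.
  11011000
& 01111111
----------
  01011000

Answer: 01011000 (88)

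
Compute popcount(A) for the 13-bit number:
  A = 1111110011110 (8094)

1111110011110
1-bits at positions (from bit 0 = LSB): 1, 2, 3, 4, 7, 8, 9, 10, 11, 12
Count = 10

Answer: 10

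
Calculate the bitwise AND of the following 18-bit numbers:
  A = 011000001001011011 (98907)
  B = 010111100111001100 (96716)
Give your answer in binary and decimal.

Apply & to each column (1 only where both bits are 1):
  011000001001011011
& 010111100111001100
--------------------
  010000000001001000

Answer: 010000000001001000 (65608)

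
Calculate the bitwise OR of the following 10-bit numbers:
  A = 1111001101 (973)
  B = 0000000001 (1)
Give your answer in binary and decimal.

Apply | to each column (1 where either bit is 1):
  1111001101
| 0000000001
------------
  1111001101

Answer: 1111001101 (973)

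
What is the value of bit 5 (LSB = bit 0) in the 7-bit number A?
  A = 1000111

Bit 5 is the 6th from the right.
  1000111
   ^
That bit is 0.

Answer: 0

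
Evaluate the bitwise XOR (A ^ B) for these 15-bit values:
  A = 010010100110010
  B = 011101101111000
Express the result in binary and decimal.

Apply ^ to each column (1 where bits differ):
  010010100110010
^ 011101101111000
-----------------
  001111001001010

Answer: 001111001001010 (7754)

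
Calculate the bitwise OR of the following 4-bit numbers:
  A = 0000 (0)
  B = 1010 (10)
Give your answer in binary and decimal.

Apply | to each column (1 where either bit is 1):
  0000
| 1010
------
  1010

Answer: 1010 (10)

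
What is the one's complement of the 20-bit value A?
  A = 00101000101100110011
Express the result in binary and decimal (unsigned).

Flip each bit (0->1, 1->0):
  00101000101100110011
  11010111010011001100

Answer: 11010111010011001100 (881868)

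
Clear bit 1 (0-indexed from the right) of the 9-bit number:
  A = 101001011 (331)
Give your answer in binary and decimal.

Mask = ~(1 << 1) = 111111101
Bit 1 of A is 1, so AND-ing with the mask clears it to 0.
  101001011
& 111111101
-----------
  101001001

Answer: 101001001 (329)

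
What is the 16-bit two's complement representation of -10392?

1. Binary of +10392:  0010100010011000
2. Invert bits:     1101011101100111
3. Add 1:           1101011101101000

Answer: 1101011101101000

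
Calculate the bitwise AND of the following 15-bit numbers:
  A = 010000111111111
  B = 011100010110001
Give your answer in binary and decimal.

Apply & to each column (1 only where both bits are 1):
  010000111111111
& 011100010110001
-----------------
  010000010110001

Answer: 010000010110001 (8369)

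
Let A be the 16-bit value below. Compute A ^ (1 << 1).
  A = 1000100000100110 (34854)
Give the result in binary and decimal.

Mask = 1 << 1 = 0000000000000010
Bit 1 of A is 1; XOR with the mask flips it to 0.
  1000100000100110
^ 0000000000000010
------------------
  1000100000100100

Answer: 1000100000100100 (34852)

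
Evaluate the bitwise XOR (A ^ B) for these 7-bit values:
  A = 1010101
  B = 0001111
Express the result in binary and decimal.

Apply ^ to each column (1 where bits differ):
  1010101
^ 0001111
---------
  1011010

Answer: 1011010 (90)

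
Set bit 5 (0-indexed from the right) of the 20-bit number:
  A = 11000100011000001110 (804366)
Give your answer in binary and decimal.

Mask = 1 << 5 = 00000000000000100000
Bit 5 of A is 0, so OR-ing with the mask flips it to 1.
  11000100011000001110
| 00000000000000100000
----------------------
  11000100011000101110

Answer: 11000100011000101110 (804398)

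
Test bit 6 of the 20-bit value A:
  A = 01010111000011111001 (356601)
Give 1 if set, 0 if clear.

Bit 6 is the 7th from the right.
  01010111000011111001
               ^
That bit is 1.

Answer: 1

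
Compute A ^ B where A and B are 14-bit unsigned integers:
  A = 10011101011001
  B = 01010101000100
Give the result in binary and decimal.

Apply ^ to each column (1 where bits differ):
  10011101011001
^ 01010101000100
----------------
  11001000011101

Answer: 11001000011101 (12829)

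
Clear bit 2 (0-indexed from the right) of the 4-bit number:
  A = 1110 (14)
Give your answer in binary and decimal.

Mask = ~(1 << 2) = 1011
Bit 2 of A is 1, so AND-ing with the mask clears it to 0.
  1110
& 1011
------
  1010

Answer: 1010 (10)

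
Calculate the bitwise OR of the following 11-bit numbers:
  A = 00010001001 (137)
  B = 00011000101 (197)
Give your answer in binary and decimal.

Apply | to each column (1 where either bit is 1):
  00010001001
| 00011000101
-------------
  00011001101

Answer: 00011001101 (205)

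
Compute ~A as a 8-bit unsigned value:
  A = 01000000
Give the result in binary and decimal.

Flip each bit (0->1, 1->0):
  01000000
  10111111

Answer: 10111111 (191)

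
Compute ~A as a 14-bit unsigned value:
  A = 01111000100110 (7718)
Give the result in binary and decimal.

Flip each bit (0->1, 1->0):
  01111000100110
  10000111011001

Answer: 10000111011001 (8665)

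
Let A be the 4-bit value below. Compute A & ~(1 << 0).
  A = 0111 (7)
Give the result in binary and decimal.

Mask = ~(1 << 0) = 1110
Bit 0 of A is 1, so AND-ing with the mask clears it to 0.
  0111
& 1110
------
  0110

Answer: 0110 (6)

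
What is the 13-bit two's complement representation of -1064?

1. Binary of +1064:  0010000101000
2. Invert bits:     1101111010111
3. Add 1:           1101111011000

Answer: 1101111011000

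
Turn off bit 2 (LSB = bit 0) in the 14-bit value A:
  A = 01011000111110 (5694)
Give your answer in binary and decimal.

Mask = ~(1 << 2) = 11111111111011
Bit 2 of A is 1, so AND-ing with the mask clears it to 0.
  01011000111110
& 11111111111011
----------------
  01011000111010

Answer: 01011000111010 (5690)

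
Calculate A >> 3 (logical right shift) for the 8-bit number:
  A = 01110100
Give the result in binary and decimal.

Logical shift right by 3: drop the bottom 3 bit(s), prepend 3 zero(s) on the left.
  01110100  ->  keep [01110], discard [100], prepend 000
= 00001110

Answer: 00001110 (14)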